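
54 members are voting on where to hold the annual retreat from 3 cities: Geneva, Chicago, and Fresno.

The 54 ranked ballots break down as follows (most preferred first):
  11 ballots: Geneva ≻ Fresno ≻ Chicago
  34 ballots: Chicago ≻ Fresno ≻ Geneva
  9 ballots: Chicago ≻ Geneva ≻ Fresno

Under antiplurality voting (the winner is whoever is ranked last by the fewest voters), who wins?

Fresno

Last-place votes: Geneva 34, Chicago 11, Fresno 9.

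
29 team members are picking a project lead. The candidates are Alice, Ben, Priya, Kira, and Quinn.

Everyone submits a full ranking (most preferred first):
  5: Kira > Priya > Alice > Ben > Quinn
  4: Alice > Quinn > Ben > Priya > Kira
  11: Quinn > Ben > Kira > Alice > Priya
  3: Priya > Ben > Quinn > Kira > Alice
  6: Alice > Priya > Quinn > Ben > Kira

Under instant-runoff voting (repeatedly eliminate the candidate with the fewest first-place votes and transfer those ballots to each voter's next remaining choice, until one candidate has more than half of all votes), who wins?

Round 1: Alice 10, Ben 0, Priya 3, Kira 5, Quinn 11. Ben eliminated.
Round 2: Alice 10, Priya 3, Kira 5, Quinn 11. Priya eliminated.
Round 3: Alice 10, Kira 5, Quinn 14. Kira eliminated.
Round 4: Alice 15, Quinn 14. Alice has a majority (≥15).

Alice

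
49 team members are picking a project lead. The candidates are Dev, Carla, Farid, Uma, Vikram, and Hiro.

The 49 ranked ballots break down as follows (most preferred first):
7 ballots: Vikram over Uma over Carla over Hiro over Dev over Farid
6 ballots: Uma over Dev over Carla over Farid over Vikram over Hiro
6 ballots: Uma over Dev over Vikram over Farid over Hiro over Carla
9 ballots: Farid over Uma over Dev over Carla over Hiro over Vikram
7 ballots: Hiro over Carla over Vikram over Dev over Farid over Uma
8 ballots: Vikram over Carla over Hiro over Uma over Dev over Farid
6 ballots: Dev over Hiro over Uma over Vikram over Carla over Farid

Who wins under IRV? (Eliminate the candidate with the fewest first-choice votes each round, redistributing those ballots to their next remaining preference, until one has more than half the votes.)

Round 1: Dev 6, Carla 0, Farid 9, Uma 12, Vikram 15, Hiro 7. Carla eliminated.
Round 2: Dev 6, Farid 9, Uma 12, Vikram 15, Hiro 7. Dev eliminated.
Round 3: Farid 9, Uma 12, Vikram 15, Hiro 13. Farid eliminated.
Round 4: Uma 21, Vikram 15, Hiro 13. Hiro eliminated.
Round 5: Uma 27, Vikram 22. Uma has a majority (≥25).

Uma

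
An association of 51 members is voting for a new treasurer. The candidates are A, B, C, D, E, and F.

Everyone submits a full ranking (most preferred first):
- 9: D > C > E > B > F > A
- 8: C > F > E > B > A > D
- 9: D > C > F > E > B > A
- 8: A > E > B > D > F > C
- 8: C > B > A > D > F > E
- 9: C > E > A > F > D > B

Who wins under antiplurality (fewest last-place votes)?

F

Last-place votes: A 18, B 9, C 8, D 8, E 8, F 0.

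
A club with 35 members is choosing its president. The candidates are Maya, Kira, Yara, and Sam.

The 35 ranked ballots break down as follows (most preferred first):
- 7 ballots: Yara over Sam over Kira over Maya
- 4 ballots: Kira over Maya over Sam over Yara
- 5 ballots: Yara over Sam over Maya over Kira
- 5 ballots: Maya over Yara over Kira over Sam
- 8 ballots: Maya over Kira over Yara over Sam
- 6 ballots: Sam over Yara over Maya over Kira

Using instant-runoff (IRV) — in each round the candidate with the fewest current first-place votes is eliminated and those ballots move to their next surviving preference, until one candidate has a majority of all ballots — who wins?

Yara

Round 1: Maya 13, Kira 4, Yara 12, Sam 6. Kira eliminated.
Round 2: Maya 17, Yara 12, Sam 6. Sam eliminated.
Round 3: Maya 17, Yara 18. Yara has a majority (≥18).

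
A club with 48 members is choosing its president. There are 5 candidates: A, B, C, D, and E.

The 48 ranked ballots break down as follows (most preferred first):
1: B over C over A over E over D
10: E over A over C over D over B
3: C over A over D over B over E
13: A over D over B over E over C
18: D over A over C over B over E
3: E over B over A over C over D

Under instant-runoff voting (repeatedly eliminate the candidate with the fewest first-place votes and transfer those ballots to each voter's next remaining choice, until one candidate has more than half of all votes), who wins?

Round 1: A 13, B 1, C 3, D 18, E 13. B eliminated.
Round 2: A 13, C 4, D 18, E 13. C eliminated.
Round 3: A 17, D 18, E 13. E eliminated.
Round 4: A 30, D 18. A has a majority (≥25).

A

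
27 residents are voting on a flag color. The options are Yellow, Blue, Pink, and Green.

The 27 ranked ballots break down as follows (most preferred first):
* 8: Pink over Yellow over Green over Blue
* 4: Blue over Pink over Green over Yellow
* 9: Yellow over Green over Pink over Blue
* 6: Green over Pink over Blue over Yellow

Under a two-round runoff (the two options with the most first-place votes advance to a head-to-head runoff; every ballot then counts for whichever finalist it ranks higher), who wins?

Pink

Round 1 first-place votes: Yellow 9, Blue 4, Pink 8, Green 6. Yellow and Pink advance.
Runoff: Yellow is ranked above Pink on 9 ballots, Pink above Yellow on 18.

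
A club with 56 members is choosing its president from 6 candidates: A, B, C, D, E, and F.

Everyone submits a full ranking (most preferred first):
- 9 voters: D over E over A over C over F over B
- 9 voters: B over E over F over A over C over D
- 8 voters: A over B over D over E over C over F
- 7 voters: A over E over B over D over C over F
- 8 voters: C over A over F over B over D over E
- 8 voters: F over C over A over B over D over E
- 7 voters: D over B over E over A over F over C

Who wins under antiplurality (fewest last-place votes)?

Last-place votes: A 0, B 9, C 7, D 9, E 16, F 15.

A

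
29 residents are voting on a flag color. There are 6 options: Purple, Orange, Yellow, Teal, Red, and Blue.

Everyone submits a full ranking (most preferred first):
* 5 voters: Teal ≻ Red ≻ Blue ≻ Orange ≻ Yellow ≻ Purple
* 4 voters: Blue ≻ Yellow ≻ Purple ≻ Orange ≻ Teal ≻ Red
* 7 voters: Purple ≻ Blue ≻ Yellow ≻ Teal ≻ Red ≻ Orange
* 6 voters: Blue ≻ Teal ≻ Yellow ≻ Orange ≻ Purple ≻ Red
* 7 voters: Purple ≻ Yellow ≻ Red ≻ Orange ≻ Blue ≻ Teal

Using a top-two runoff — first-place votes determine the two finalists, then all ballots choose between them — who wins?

Blue

Round 1 first-place votes: Purple 14, Orange 0, Yellow 0, Teal 5, Red 0, Blue 10. Purple and Blue advance.
Runoff: Purple is ranked above Blue on 14 ballots, Blue above Purple on 15.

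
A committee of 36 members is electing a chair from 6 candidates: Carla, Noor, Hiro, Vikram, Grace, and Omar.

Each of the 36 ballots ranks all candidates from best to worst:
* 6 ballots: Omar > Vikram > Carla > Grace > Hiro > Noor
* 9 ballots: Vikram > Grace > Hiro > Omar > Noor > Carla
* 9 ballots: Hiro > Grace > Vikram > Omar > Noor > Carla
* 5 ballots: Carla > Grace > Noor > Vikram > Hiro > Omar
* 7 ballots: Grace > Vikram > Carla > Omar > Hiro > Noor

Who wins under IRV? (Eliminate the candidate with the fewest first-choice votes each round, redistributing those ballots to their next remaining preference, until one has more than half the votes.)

Round 1: Carla 5, Noor 0, Hiro 9, Vikram 9, Grace 7, Omar 6. Noor eliminated.
Round 2: Carla 5, Hiro 9, Vikram 9, Grace 7, Omar 6. Carla eliminated.
Round 3: Hiro 9, Vikram 9, Grace 12, Omar 6. Omar eliminated.
Round 4: Hiro 9, Vikram 15, Grace 12. Hiro eliminated.
Round 5: Vikram 15, Grace 21. Grace has a majority (≥19).

Grace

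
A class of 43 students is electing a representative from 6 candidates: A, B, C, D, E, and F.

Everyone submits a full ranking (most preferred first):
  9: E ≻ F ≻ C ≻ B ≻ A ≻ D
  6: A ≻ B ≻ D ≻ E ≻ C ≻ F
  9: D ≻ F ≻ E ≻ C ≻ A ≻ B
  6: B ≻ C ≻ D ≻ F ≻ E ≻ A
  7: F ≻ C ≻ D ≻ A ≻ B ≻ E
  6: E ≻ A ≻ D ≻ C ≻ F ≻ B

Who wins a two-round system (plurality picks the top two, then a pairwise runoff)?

Round 1 first-place votes: A 6, B 6, C 0, D 9, E 15, F 7. E and D advance.
Runoff: E is ranked above D on 15 ballots, D above E on 28.

D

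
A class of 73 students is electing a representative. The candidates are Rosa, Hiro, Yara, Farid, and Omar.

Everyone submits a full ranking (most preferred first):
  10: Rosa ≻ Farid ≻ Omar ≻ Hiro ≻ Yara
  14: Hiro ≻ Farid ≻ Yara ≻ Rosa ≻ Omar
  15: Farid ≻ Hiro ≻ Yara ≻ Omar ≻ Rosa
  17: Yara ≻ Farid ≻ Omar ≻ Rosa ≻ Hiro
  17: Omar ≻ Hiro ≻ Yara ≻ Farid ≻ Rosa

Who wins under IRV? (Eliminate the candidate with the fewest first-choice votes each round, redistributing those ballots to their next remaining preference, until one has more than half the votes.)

Farid

Round 1: Rosa 10, Hiro 14, Yara 17, Farid 15, Omar 17. Rosa eliminated.
Round 2: Hiro 14, Yara 17, Farid 25, Omar 17. Hiro eliminated.
Round 3: Yara 17, Farid 39, Omar 17. Farid has a majority (≥37).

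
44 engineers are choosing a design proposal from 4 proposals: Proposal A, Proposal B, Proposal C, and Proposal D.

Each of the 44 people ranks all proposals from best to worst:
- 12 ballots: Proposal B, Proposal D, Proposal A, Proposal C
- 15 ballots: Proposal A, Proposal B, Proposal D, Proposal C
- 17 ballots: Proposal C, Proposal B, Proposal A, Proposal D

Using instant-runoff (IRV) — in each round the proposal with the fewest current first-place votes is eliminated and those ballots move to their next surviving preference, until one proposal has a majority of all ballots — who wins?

Proposal A

Round 1: Proposal A 15, Proposal B 12, Proposal C 17, Proposal D 0. Proposal D eliminated.
Round 2: Proposal A 15, Proposal B 12, Proposal C 17. Proposal B eliminated.
Round 3: Proposal A 27, Proposal C 17. Proposal A has a majority (≥23).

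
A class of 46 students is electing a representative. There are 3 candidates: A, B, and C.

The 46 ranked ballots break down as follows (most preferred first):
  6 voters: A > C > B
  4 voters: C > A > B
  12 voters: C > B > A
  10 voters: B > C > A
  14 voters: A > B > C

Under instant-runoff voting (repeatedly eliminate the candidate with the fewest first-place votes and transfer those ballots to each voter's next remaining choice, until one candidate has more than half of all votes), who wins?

Round 1: A 20, B 10, C 16. B eliminated.
Round 2: A 20, C 26. C has a majority (≥24).

C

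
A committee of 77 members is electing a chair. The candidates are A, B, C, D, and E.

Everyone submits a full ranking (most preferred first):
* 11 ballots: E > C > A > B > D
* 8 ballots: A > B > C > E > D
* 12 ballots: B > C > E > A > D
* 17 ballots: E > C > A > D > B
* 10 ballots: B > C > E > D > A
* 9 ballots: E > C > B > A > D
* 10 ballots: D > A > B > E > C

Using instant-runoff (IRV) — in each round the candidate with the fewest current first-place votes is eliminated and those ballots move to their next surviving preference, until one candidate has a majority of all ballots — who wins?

Round 1: A 8, B 22, C 0, D 10, E 37. C eliminated.
Round 2: A 8, B 22, D 10, E 37. A eliminated.
Round 3: B 30, D 10, E 37. D eliminated.
Round 4: B 40, E 37. B has a majority (≥39).

B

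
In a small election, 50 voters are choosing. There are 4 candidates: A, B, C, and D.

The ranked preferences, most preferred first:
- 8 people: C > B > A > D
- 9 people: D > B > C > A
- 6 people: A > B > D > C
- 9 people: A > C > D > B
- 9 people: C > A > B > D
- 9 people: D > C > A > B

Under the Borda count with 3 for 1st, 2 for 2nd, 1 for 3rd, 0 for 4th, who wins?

A: 8×1 + 9×0 + 6×3 + 9×3 + 9×2 + 9×1 = 80
B: 8×2 + 9×2 + 6×2 + 9×0 + 9×1 + 9×0 = 55
C: 8×3 + 9×1 + 6×0 + 9×2 + 9×3 + 9×2 = 96
D: 8×0 + 9×3 + 6×1 + 9×1 + 9×0 + 9×3 = 69

C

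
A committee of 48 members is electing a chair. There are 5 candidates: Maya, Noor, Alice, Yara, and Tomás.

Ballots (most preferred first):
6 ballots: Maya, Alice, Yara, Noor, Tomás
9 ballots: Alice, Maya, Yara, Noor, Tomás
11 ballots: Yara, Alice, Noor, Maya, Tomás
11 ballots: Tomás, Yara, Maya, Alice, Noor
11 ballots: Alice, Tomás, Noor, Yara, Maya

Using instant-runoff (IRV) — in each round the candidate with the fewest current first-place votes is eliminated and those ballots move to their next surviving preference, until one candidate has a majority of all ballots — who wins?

Round 1: Maya 6, Noor 0, Alice 20, Yara 11, Tomás 11. Noor eliminated.
Round 2: Maya 6, Alice 20, Yara 11, Tomás 11. Maya eliminated.
Round 3: Alice 26, Yara 11, Tomás 11. Alice has a majority (≥25).

Alice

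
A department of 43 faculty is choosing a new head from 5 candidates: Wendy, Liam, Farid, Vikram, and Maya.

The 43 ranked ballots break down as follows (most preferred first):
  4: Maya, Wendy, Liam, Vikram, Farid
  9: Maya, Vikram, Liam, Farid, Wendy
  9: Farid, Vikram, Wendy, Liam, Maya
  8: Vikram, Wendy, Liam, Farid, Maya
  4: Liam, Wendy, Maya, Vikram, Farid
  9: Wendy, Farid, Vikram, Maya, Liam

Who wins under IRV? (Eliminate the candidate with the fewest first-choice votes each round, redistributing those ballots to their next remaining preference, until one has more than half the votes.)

Round 1: Wendy 9, Liam 4, Farid 9, Vikram 8, Maya 13. Liam eliminated.
Round 2: Wendy 13, Farid 9, Vikram 8, Maya 13. Vikram eliminated.
Round 3: Wendy 21, Farid 9, Maya 13. Farid eliminated.
Round 4: Wendy 30, Maya 13. Wendy has a majority (≥22).

Wendy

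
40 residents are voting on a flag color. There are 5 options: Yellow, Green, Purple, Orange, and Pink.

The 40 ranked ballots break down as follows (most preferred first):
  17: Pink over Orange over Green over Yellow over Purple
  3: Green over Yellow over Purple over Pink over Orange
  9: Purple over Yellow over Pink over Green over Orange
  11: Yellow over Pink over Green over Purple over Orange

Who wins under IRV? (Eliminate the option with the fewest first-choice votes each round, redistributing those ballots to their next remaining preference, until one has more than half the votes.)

Yellow

Round 1: Yellow 11, Green 3, Purple 9, Orange 0, Pink 17. Orange eliminated.
Round 2: Yellow 11, Green 3, Purple 9, Pink 17. Green eliminated.
Round 3: Yellow 14, Purple 9, Pink 17. Purple eliminated.
Round 4: Yellow 23, Pink 17. Yellow has a majority (≥21).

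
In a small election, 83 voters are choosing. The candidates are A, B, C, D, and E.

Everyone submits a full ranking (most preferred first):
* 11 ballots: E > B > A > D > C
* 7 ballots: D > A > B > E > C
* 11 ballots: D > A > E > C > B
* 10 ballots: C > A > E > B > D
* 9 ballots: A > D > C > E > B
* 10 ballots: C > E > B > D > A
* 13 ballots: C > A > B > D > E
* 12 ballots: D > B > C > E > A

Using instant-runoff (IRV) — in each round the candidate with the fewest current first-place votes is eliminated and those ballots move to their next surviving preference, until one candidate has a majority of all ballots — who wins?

Round 1: A 9, B 0, C 33, D 30, E 11. B eliminated.
Round 2: A 9, C 33, D 30, E 11. A eliminated.
Round 3: C 33, D 39, E 11. E eliminated.
Round 4: C 33, D 50. D has a majority (≥42).

D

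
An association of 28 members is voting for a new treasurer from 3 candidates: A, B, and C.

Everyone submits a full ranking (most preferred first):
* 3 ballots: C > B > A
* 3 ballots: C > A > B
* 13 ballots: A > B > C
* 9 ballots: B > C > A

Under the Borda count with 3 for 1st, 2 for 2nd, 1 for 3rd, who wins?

B

A: 3×1 + 3×2 + 13×3 + 9×1 = 57
B: 3×2 + 3×1 + 13×2 + 9×3 = 62
C: 3×3 + 3×3 + 13×1 + 9×2 = 49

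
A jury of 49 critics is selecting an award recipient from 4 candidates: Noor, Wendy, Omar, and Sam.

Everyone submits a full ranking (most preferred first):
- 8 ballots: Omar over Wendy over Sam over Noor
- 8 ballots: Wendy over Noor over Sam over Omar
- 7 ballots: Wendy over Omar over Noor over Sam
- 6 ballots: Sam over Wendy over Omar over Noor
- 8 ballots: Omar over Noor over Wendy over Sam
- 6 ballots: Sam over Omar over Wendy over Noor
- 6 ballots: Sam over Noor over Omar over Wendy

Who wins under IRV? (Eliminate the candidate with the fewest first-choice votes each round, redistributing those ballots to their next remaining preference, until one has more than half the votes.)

Round 1: Noor 0, Wendy 15, Omar 16, Sam 18. Noor eliminated.
Round 2: Wendy 15, Omar 16, Sam 18. Wendy eliminated.
Round 3: Omar 23, Sam 26. Sam has a majority (≥25).

Sam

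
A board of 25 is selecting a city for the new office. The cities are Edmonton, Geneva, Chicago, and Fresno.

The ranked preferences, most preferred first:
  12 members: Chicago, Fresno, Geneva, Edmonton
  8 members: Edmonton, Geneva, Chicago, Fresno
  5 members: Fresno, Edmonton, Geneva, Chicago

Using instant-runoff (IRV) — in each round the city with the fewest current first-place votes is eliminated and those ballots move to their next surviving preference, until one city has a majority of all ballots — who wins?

Round 1: Edmonton 8, Geneva 0, Chicago 12, Fresno 5. Geneva eliminated.
Round 2: Edmonton 8, Chicago 12, Fresno 5. Fresno eliminated.
Round 3: Edmonton 13, Chicago 12. Edmonton has a majority (≥13).

Edmonton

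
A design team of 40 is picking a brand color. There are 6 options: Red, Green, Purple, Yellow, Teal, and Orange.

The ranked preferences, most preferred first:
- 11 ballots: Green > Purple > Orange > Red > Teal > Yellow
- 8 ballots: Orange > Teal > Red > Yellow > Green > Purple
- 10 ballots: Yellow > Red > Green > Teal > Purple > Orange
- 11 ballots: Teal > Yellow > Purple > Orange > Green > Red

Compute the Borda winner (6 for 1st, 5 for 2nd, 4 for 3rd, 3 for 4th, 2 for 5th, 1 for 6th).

Red: 11×3 + 8×4 + 10×5 + 11×1 = 126
Green: 11×6 + 8×2 + 10×4 + 11×2 = 144
Purple: 11×5 + 8×1 + 10×2 + 11×4 = 127
Yellow: 11×1 + 8×3 + 10×6 + 11×5 = 150
Teal: 11×2 + 8×5 + 10×3 + 11×6 = 158
Orange: 11×4 + 8×6 + 10×1 + 11×3 = 135

Teal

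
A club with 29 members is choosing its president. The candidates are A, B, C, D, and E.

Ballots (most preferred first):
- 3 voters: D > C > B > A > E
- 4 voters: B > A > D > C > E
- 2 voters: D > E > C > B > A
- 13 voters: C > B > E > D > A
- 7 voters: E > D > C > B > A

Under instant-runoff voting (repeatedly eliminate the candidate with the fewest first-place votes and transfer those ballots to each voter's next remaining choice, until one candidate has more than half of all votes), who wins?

Round 1: A 0, B 4, C 13, D 5, E 7. A eliminated.
Round 2: B 4, C 13, D 5, E 7. B eliminated.
Round 3: C 13, D 9, E 7. E eliminated.
Round 4: C 13, D 16. D has a majority (≥15).

D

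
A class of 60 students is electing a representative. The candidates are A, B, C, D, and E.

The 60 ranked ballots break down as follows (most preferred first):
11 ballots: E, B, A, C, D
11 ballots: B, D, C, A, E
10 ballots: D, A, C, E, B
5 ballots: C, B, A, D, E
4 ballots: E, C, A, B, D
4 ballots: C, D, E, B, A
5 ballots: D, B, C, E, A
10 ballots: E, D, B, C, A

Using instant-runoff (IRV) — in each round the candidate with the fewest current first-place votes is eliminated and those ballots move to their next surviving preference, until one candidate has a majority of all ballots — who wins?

D

Round 1: A 0, B 11, C 9, D 15, E 25. A eliminated.
Round 2: B 11, C 9, D 15, E 25. C eliminated.
Round 3: B 16, D 19, E 25. B eliminated.
Round 4: D 35, E 25. D has a majority (≥31).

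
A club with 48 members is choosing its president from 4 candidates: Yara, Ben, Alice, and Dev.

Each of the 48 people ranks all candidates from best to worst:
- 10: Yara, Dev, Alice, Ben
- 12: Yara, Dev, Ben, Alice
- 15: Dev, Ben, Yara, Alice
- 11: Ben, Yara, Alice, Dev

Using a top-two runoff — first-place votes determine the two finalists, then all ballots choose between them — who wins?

Yara

Round 1 first-place votes: Yara 22, Ben 11, Alice 0, Dev 15. Yara and Dev advance.
Runoff: Yara is ranked above Dev on 33 ballots, Dev above Yara on 15.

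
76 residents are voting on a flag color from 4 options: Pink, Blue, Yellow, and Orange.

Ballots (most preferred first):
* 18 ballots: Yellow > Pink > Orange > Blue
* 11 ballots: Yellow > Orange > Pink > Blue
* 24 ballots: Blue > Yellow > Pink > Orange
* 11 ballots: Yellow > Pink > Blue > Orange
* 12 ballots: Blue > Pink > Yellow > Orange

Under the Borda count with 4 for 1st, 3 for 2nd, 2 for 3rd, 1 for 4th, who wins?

Yellow

Pink: 18×3 + 11×2 + 24×2 + 11×3 + 12×3 = 193
Blue: 18×1 + 11×1 + 24×4 + 11×2 + 12×4 = 195
Yellow: 18×4 + 11×4 + 24×3 + 11×4 + 12×2 = 256
Orange: 18×2 + 11×3 + 24×1 + 11×1 + 12×1 = 116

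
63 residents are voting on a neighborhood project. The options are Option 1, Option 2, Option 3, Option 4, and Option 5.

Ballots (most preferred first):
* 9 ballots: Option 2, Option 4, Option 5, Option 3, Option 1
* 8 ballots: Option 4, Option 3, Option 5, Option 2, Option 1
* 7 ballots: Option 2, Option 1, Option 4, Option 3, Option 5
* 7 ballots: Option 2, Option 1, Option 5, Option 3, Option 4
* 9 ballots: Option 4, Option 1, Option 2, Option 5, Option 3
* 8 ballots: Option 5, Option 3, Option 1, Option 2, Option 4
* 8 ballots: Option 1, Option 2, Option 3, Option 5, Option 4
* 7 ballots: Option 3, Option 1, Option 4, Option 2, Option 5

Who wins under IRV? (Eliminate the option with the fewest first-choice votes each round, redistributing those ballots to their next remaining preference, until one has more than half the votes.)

Option 1

Round 1: Option 1 8, Option 2 23, Option 3 7, Option 4 17, Option 5 8. Option 3 eliminated.
Round 2: Option 1 15, Option 2 23, Option 4 17, Option 5 8. Option 5 eliminated.
Round 3: Option 1 23, Option 2 23, Option 4 17. Option 4 eliminated.
Round 4: Option 1 32, Option 2 31. Option 1 has a majority (≥32).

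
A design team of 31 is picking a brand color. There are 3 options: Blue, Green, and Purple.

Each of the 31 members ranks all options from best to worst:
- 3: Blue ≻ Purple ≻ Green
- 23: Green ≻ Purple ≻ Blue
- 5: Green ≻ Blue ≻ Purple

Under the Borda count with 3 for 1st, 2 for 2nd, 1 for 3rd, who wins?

Blue: 3×3 + 23×1 + 5×2 = 42
Green: 3×1 + 23×3 + 5×3 = 87
Purple: 3×2 + 23×2 + 5×1 = 57

Green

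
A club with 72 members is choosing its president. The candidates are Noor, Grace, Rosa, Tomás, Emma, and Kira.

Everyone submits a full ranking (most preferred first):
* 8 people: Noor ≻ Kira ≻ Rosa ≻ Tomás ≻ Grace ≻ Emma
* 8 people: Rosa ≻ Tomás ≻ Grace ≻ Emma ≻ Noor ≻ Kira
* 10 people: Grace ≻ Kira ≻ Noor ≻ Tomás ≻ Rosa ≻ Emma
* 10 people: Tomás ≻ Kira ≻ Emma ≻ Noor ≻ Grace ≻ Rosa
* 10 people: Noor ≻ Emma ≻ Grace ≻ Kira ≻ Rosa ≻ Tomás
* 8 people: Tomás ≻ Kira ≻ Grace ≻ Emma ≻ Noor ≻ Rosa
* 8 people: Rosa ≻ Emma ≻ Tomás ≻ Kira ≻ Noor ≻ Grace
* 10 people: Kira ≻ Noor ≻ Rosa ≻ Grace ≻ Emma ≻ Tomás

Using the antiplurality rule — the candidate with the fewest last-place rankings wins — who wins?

Last-place votes: Noor 0, Grace 8, Rosa 18, Tomás 20, Emma 18, Kira 8.

Noor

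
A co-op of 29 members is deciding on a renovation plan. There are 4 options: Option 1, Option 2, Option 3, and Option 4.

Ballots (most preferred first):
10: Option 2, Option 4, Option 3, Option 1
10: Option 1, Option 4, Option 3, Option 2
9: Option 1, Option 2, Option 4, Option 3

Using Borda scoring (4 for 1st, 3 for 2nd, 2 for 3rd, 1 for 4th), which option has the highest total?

Option 1

Option 1: 10×1 + 10×4 + 9×4 = 86
Option 2: 10×4 + 10×1 + 9×3 = 77
Option 3: 10×2 + 10×2 + 9×1 = 49
Option 4: 10×3 + 10×3 + 9×2 = 78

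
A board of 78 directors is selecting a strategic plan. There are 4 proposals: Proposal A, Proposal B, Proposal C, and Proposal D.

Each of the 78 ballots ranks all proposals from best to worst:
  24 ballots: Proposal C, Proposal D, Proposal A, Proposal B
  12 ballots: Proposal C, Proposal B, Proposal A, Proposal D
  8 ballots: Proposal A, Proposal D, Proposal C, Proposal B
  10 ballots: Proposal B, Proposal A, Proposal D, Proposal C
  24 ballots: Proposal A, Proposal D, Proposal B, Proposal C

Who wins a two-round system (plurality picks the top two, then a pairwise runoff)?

Proposal A

Round 1 first-place votes: Proposal A 32, Proposal B 10, Proposal C 36, Proposal D 0. Proposal C and Proposal A advance.
Runoff: Proposal C is ranked above Proposal A on 36 ballots, Proposal A above Proposal C on 42.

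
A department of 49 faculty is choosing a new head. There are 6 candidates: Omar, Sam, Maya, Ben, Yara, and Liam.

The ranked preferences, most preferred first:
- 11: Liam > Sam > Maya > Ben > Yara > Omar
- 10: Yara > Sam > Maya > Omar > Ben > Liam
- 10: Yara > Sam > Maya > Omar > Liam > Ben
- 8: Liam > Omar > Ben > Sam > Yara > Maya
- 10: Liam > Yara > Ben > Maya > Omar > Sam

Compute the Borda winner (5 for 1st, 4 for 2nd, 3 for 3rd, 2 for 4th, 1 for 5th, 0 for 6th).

Omar: 11×0 + 10×2 + 10×2 + 8×4 + 10×1 = 82
Sam: 11×4 + 10×4 + 10×4 + 8×2 + 10×0 = 140
Maya: 11×3 + 10×3 + 10×3 + 8×0 + 10×2 = 113
Ben: 11×2 + 10×1 + 10×0 + 8×3 + 10×3 = 86
Yara: 11×1 + 10×5 + 10×5 + 8×1 + 10×4 = 159
Liam: 11×5 + 10×0 + 10×1 + 8×5 + 10×5 = 155

Yara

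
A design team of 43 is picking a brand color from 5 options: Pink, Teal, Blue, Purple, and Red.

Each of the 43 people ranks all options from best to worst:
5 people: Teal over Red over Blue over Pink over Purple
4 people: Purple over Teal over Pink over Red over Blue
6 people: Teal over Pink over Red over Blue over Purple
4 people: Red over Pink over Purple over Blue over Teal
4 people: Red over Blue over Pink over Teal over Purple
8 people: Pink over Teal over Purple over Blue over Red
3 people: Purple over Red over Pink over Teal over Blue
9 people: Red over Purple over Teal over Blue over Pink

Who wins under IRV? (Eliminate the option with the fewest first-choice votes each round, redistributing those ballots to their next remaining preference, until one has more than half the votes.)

Teal

Round 1: Pink 8, Teal 11, Blue 0, Purple 7, Red 17. Blue eliminated.
Round 2: Pink 8, Teal 11, Purple 7, Red 17. Purple eliminated.
Round 3: Pink 8, Teal 15, Red 20. Pink eliminated.
Round 4: Teal 23, Red 20. Teal has a majority (≥22).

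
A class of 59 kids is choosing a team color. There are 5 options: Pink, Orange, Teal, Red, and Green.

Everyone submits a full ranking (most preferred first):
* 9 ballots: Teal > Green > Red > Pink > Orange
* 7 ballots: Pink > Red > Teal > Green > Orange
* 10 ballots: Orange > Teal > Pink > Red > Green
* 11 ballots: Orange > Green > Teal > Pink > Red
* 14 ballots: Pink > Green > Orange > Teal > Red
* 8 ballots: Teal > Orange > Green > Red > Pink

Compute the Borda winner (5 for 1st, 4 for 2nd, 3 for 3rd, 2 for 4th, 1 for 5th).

Teal

Pink: 9×2 + 7×5 + 10×3 + 11×2 + 14×5 + 8×1 = 183
Orange: 9×1 + 7×1 + 10×5 + 11×5 + 14×3 + 8×4 = 195
Teal: 9×5 + 7×3 + 10×4 + 11×3 + 14×2 + 8×5 = 207
Red: 9×3 + 7×4 + 10×2 + 11×1 + 14×1 + 8×2 = 116
Green: 9×4 + 7×2 + 10×1 + 11×4 + 14×4 + 8×3 = 184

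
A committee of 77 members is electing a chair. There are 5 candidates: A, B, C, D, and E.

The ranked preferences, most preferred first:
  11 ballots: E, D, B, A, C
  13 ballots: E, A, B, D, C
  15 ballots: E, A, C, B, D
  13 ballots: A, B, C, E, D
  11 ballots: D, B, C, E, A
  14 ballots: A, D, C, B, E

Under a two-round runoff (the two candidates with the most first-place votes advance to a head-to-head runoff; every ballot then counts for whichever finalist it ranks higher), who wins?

Round 1 first-place votes: A 27, B 0, C 0, D 11, E 39. E and A advance.
Runoff: E is ranked above A on 50 ballots, A above E on 27.

E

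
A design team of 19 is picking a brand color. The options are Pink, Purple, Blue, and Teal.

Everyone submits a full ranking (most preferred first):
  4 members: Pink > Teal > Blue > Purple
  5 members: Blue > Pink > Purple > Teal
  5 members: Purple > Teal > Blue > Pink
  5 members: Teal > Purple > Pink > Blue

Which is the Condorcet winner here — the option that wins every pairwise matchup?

Purple

Purple vs Pink: 10–9
Purple vs Blue: 10–9
Purple vs Teal: 10–9
Purple beats every other option.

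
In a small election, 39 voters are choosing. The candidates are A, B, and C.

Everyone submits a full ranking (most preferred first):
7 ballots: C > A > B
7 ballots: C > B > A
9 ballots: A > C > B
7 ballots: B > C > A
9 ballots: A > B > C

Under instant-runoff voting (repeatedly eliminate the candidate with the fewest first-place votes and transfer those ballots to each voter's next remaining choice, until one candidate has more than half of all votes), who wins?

C

Round 1: A 18, B 7, C 14. B eliminated.
Round 2: A 18, C 21. C has a majority (≥20).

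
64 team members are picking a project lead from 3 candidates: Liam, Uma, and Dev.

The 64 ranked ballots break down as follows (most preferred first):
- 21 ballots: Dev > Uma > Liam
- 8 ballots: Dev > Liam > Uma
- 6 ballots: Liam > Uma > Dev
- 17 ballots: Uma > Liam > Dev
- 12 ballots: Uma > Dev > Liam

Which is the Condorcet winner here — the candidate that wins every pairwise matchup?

Uma vs Liam: 50–14
Uma vs Dev: 35–29
Uma beats every other candidate.

Uma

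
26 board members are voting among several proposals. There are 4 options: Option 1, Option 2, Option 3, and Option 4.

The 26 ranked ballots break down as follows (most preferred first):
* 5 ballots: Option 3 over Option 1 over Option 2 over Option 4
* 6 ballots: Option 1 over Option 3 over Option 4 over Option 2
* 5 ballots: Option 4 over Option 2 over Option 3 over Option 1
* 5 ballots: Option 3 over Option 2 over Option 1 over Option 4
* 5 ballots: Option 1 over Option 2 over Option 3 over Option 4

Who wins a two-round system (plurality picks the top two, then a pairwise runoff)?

Option 3

Round 1 first-place votes: Option 1 11, Option 2 0, Option 3 10, Option 4 5. Option 1 and Option 3 advance.
Runoff: Option 1 is ranked above Option 3 on 11 ballots, Option 3 above Option 1 on 15.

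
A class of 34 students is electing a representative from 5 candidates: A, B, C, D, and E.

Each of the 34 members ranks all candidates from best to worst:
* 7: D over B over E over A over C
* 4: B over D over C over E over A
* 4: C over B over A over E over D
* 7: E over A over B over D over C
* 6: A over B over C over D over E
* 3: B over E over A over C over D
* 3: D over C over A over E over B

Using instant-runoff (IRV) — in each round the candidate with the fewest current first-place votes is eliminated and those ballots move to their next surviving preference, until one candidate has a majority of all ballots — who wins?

B

Round 1: A 6, B 7, C 4, D 10, E 7. C eliminated.
Round 2: A 6, B 11, D 10, E 7. A eliminated.
Round 3: B 17, D 10, E 7. E eliminated.
Round 4: B 24, D 10. B has a majority (≥18).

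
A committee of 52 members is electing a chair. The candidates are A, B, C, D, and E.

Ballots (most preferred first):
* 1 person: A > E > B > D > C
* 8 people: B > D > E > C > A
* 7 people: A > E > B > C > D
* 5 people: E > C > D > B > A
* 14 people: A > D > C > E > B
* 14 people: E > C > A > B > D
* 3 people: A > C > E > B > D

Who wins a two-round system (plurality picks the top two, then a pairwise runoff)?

E

Round 1 first-place votes: A 25, B 8, C 0, D 0, E 19. A and E advance.
Runoff: A is ranked above E on 25 ballots, E above A on 27.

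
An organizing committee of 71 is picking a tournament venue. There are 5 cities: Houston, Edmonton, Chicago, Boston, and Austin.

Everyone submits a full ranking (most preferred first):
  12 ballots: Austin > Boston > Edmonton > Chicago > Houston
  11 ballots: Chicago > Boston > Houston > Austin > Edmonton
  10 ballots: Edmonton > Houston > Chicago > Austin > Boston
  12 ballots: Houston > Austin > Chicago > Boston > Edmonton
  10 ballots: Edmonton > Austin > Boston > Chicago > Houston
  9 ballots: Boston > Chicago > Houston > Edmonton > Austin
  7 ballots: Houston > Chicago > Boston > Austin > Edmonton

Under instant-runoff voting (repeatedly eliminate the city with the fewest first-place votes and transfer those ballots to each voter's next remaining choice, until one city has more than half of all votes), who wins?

Chicago

Round 1: Houston 19, Edmonton 20, Chicago 11, Boston 9, Austin 12. Boston eliminated.
Round 2: Houston 19, Edmonton 20, Chicago 20, Austin 12. Austin eliminated.
Round 3: Houston 19, Edmonton 32, Chicago 20. Houston eliminated.
Round 4: Edmonton 32, Chicago 39. Chicago has a majority (≥36).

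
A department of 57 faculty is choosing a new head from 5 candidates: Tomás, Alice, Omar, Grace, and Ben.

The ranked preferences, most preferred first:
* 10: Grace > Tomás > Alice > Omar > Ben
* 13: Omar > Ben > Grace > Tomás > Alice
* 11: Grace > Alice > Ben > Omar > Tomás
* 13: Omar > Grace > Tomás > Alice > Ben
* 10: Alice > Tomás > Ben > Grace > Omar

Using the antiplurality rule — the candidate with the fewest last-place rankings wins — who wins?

Last-place votes: Tomás 11, Alice 13, Omar 10, Grace 0, Ben 23.

Grace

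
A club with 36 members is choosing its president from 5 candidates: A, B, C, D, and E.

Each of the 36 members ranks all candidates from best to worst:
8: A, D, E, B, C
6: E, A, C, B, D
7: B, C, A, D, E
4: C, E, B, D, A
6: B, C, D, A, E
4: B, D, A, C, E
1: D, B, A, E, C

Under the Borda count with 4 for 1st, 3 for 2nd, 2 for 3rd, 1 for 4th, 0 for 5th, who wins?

B

A: 8×4 + 6×3 + 7×2 + 4×0 + 6×1 + 4×2 + 1×2 = 80
B: 8×1 + 6×1 + 7×4 + 4×2 + 6×4 + 4×4 + 1×3 = 93
C: 8×0 + 6×2 + 7×3 + 4×4 + 6×3 + 4×1 + 1×0 = 71
D: 8×3 + 6×0 + 7×1 + 4×1 + 6×2 + 4×3 + 1×4 = 63
E: 8×2 + 6×4 + 7×0 + 4×3 + 6×0 + 4×0 + 1×1 = 53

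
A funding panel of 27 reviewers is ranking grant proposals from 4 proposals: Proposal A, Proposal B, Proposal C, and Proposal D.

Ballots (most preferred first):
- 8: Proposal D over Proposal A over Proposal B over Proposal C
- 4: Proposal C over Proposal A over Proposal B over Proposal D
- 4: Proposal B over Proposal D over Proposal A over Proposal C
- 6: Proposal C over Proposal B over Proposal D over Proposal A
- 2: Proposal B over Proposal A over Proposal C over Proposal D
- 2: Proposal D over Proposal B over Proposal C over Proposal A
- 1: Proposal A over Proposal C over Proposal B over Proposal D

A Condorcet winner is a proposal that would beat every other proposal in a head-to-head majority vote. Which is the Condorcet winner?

Proposal B

Proposal B vs Proposal A: 14–13
Proposal B vs Proposal C: 16–11
Proposal B vs Proposal D: 17–10
Proposal B beats every other proposal.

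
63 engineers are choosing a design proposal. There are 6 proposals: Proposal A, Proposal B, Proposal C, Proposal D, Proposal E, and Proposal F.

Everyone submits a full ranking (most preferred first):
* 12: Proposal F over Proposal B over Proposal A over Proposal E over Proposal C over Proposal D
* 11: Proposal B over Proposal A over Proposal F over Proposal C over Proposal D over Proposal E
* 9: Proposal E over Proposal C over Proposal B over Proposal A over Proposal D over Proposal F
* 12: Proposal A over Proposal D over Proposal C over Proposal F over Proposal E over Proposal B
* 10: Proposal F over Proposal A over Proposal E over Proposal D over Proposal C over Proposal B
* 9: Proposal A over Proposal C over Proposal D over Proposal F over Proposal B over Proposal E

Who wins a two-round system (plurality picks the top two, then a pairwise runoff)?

Round 1 first-place votes: Proposal A 21, Proposal B 11, Proposal C 0, Proposal D 0, Proposal E 9, Proposal F 22. Proposal F and Proposal A advance.
Runoff: Proposal F is ranked above Proposal A on 22 ballots, Proposal A above Proposal F on 41.

Proposal A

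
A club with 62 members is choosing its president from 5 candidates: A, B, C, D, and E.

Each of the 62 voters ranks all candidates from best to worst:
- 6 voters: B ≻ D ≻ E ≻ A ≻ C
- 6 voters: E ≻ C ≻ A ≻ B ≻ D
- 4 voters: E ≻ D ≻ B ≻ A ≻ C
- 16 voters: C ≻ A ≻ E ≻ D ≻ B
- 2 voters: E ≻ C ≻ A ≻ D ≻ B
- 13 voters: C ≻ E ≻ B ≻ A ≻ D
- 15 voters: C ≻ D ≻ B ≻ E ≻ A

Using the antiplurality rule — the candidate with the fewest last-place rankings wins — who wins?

Last-place votes: A 15, B 18, C 10, D 19, E 0.

E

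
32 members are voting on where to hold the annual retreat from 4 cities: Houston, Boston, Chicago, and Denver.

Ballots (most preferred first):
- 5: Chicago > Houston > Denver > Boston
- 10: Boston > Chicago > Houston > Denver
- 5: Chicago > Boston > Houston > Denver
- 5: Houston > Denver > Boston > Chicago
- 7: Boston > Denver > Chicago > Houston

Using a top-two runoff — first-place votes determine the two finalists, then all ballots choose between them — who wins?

Round 1 first-place votes: Houston 5, Boston 17, Chicago 10, Denver 0. Boston and Chicago advance.
Runoff: Boston is ranked above Chicago on 22 ballots, Chicago above Boston on 10.

Boston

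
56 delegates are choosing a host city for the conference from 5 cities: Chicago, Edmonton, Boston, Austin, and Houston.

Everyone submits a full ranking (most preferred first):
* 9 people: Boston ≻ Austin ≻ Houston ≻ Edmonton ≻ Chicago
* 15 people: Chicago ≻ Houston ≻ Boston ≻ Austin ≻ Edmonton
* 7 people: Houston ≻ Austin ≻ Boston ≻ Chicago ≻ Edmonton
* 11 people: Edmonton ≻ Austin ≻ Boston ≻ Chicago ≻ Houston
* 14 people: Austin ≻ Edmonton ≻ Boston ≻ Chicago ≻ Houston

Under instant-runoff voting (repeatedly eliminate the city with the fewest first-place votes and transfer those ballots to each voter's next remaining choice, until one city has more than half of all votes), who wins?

Round 1: Chicago 15, Edmonton 11, Boston 9, Austin 14, Houston 7. Houston eliminated.
Round 2: Chicago 15, Edmonton 11, Boston 9, Austin 21. Boston eliminated.
Round 3: Chicago 15, Edmonton 11, Austin 30. Austin has a majority (≥29).

Austin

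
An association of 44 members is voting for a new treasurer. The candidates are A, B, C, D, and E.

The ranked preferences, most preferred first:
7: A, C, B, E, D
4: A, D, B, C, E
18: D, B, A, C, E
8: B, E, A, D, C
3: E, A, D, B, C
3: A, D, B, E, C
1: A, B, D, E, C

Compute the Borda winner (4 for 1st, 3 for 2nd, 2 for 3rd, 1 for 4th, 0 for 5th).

A: 7×4 + 4×4 + 18×2 + 8×2 + 3×3 + 3×4 + 1×4 = 121
B: 7×2 + 4×2 + 18×3 + 8×4 + 3×1 + 3×2 + 1×3 = 120
C: 7×3 + 4×1 + 18×1 + 8×0 + 3×0 + 3×0 + 1×0 = 43
D: 7×0 + 4×3 + 18×4 + 8×1 + 3×2 + 3×3 + 1×2 = 109
E: 7×1 + 4×0 + 18×0 + 8×3 + 3×4 + 3×1 + 1×1 = 47

A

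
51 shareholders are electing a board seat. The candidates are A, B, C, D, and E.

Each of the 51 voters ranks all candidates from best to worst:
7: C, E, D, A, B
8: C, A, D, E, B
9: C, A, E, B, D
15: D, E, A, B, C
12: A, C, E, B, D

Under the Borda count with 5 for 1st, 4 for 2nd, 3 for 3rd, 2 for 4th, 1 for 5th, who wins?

A: 7×2 + 8×4 + 9×4 + 15×3 + 12×5 = 187
B: 7×1 + 8×1 + 9×2 + 15×2 + 12×2 = 87
C: 7×5 + 8×5 + 9×5 + 15×1 + 12×4 = 183
D: 7×3 + 8×3 + 9×1 + 15×5 + 12×1 = 141
E: 7×4 + 8×2 + 9×3 + 15×4 + 12×3 = 167

A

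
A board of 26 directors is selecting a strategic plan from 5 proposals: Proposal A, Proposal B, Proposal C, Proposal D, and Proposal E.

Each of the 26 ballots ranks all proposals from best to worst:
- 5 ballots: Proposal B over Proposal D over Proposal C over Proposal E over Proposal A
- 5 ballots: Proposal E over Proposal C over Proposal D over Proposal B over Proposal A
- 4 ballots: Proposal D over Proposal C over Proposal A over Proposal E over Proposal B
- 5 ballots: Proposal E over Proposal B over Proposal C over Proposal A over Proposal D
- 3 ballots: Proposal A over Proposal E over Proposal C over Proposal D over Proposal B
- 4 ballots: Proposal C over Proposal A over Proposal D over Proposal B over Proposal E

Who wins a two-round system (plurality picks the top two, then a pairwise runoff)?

Round 1 first-place votes: Proposal A 3, Proposal B 5, Proposal C 4, Proposal D 4, Proposal E 10. Proposal E and Proposal B advance.
Runoff: Proposal E is ranked above Proposal B on 17 ballots, Proposal B above Proposal E on 9.

Proposal E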